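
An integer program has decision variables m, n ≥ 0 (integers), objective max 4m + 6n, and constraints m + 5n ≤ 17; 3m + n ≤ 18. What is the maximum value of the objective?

32

Relaxing integrality, the LP optimum is 35.00 at (m,n) = (5.21, 2.36), which is not an integer point.
(m,n)=(5,2): 1·5+5·2=15≤17, 3·5+1·2=17≤18, objective 32.
(m,n)=(4,2): 1·4+5·2=14≤17, 3·4+1·2=14≤18, objective 28.
(m,n)=(5,1): 1·5+5·1=10≤17, 3·5+1·1=16≤18, objective 26.
No feasible integer point exceeds 32.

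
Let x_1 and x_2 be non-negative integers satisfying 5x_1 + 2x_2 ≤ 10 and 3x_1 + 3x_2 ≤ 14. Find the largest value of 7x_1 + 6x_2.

Relaxing integrality, the LP optimum is 28.22 at (x_1,x_2) = (0.222, 4.44), which is not an integer point.
(x_1,x_2)=(0,4): 5·0+2·4=8≤10, 3·0+3·4=12≤14, objective 24.
(x_1,x_2)=(0,3): 5·0+2·3=6≤10, 3·0+3·3=9≤14, objective 18.
No feasible integer point exceeds 24.

24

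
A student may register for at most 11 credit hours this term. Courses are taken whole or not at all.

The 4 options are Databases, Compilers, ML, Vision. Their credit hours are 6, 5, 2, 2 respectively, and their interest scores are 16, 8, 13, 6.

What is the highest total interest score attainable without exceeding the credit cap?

35

Databases + ML + Vision: credit hours 6 + 2 + 2 = 10 ≤ 11, interest score 16 + 13 + 6 = 35.
Databases + ML: credit hours 6 + 2 = 8 ≤ 11, interest score 16 + 13 = 29.
Best is Databases, ML, and Vision with total interest score 35.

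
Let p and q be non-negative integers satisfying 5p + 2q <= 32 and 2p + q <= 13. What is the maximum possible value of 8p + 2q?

50

(p,q)=(6,1) is feasible, giving 50.
(p,q)=(6,0) is feasible, giving 48.
(p,q)=(5,2) is feasible, giving 44.
(p,q)=(5,1) is feasible, giving 42.
No feasible integer point exceeds 50.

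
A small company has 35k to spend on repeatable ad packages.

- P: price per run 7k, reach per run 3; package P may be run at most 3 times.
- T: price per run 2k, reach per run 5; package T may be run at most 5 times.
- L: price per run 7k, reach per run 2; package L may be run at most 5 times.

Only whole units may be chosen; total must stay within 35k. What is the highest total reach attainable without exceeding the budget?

This is a bounded integer knapsack.
Take 3×P and 5×T: price 31 ≤ 35, reach 3·3 + 5·5 = 34.
T has the best ratio (5/2) and is taken to its limit of 5; remaining capacity is filled optimally with the others.

34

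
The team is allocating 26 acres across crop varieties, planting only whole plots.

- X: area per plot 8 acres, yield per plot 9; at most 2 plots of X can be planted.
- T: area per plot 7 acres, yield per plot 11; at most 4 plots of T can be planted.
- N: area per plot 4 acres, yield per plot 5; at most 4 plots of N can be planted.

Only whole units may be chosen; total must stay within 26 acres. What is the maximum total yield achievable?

38

This is a bounded integer knapsack.
T has the best ratio (11/7); taking only T gives at most 3×11 = 33 (stopped by the area limit).
Mixing does better — 3×T and 1×N: area 25 ≤ 26, yield 3·11 + 1·5 = 38.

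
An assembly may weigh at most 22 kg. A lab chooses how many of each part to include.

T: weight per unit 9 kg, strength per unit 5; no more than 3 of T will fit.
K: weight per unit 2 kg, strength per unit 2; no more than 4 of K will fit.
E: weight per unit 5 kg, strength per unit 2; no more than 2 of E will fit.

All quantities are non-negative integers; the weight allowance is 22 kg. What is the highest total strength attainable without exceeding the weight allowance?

15

2×T and 2×K: weight 22 ≤ 22, strength 2·5 + 2·2 = 14.
1×T, 4×K, and 1×E: weight 22 ≤ 22, strength 1·5 + 4·2 + 1·2 = 15.
Best is 15.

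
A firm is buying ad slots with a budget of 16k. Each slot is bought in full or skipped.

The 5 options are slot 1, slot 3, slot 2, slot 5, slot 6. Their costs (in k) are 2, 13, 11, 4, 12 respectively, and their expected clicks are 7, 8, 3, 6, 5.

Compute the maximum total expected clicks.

15

This is an integer program with binary decision variables.
Take slot 1 and slot 3: cost 2 + 13 = 15 ≤ 16, expected clicks 7 + 8 = 15.
No other feasible combination does better.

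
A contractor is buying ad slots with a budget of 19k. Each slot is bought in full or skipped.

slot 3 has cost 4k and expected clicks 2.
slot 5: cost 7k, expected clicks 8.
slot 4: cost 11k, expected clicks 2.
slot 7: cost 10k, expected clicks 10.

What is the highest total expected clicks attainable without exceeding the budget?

18

Take slot 5 and slot 7: cost 7 + 10 = 17 ≤ 19, expected clicks 8 + 10 = 18.
No other feasible combination does better.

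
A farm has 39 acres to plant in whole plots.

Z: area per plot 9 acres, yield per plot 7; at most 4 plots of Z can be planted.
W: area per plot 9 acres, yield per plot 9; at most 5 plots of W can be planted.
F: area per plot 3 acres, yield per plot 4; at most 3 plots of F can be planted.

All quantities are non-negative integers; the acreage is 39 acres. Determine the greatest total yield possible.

3×W and 3×F: area 36 ≤ 39, yield 3·9 + 3·4 = 39.
4×W and 1×F: area 39 ≤ 39, yield 4·9 + 1·4 = 40.
Best is 40.

40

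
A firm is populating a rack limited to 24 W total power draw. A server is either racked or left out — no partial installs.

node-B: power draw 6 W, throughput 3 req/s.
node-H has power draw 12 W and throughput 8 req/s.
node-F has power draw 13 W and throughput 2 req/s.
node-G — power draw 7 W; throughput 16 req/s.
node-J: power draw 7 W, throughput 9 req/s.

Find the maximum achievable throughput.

28

node-H + node-G: power draw 12 + 7 = 19 ≤ 24, throughput 8 + 16 = 24.
node-B + node-G + node-J: power draw 6 + 7 + 7 = 20 ≤ 24, throughput 3 + 16 + 9 = 28.
node-G + node-J: power draw 7 + 7 = 14 ≤ 24, throughput 16 + 9 = 25.
Best is node-B, node-G, and node-J with total throughput 28.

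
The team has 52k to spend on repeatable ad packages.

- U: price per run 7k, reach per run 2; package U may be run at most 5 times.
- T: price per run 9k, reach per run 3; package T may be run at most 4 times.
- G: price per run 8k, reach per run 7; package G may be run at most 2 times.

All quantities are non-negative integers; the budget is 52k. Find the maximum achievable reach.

26

1×U, 3×T, and 2×G: price 50 ≤ 52, reach 1·2 + 3·3 + 2·7 = 25.
4×T and 2×G: price 52 ≤ 52, reach 4·3 + 2·7 = 26.
Best is 26.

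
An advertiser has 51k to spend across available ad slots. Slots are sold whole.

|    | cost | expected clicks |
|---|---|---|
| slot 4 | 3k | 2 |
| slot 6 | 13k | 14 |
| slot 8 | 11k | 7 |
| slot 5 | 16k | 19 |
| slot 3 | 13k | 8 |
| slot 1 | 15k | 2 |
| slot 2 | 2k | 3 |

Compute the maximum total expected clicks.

Take slot 4, slot 6, slot 5, slot 3, and slot 2: cost 3 + 13 + 16 + 13 + 2 = 47 ≤ 51, expected clicks 2 + 14 + 19 + 8 + 3 = 46.
No other feasible combination does better.

46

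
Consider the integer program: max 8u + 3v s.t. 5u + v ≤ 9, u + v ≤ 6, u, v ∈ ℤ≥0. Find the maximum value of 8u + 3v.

(u,v)=(1,4): 5·1+1·4=9≤9, 1·1+1·4=5≤6, objective 20.
(u,v)=(0,6): 5·0+1·6=6≤9, 1·0+1·6=6≤6, objective 18.
(u,v)=(1,3): 5·1+1·3=8≤9, 1·1+1·3=4≤6, objective 17.
(u,v)=(0,5): 5·0+1·5=5≤9, 1·0+1·5=5≤6, objective 15.
The best lattice point is (1,4), giving 20.

20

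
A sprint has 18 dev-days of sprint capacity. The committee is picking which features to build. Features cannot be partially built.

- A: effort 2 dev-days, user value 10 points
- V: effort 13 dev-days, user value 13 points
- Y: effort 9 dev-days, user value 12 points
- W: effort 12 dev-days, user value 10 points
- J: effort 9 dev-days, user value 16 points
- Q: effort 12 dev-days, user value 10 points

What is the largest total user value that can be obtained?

28

Treat it as a binary knapsack problem.
Allowing fractional choices, the relaxed optimum would be about 35.3, but features are indivisible.
A + J: effort 2 + 9 = 11 ≤ 18, user value 10 + 16 = 26.
A + V: effort 2 + 13 = 15 ≤ 18, user value 10 + 13 = 23.
Y + J: effort 9 + 9 = 18 ≤ 18, user value 12 + 16 = 28.
Best is Y and J with total user value 28.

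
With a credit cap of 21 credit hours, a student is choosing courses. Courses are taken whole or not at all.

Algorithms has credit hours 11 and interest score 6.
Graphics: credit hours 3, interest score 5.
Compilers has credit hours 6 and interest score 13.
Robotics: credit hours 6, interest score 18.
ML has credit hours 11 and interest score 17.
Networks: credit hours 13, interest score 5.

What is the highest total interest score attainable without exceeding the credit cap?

40

This is a 0-1 knapsack instance.
Take Graphics, Robotics, and ML: credit hours 3 + 6 + 11 = 20 ≤ 21, interest score 5 + 18 + 17 = 40.
No other feasible combination does better.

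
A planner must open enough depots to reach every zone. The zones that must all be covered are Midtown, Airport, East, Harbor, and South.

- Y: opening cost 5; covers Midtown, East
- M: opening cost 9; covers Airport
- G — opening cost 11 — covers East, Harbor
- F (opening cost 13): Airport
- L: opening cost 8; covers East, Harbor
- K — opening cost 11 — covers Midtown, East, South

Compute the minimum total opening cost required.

The greedy cost-per-new-zone heuristic would pick Y, L, M, and K for 33, but a cheaper cover exists.
Choose M, L, and K: together they cover Midtown, Airport, East, Harbor, South — every zone.
Total opening cost: 9 + 8 + 11 = 28.
No cover costs less than 28.

28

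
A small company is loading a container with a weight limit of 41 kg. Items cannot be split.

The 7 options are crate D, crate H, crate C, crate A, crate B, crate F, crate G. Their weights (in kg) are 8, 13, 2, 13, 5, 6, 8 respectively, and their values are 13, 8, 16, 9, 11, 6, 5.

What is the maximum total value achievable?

57

crate D + crate H + crate C + crate A + crate B: weight 8 + 13 + 2 + 13 + 5 = 41 ≤ 41, value 13 + 8 + 16 + 9 + 11 = 57.
crate D + crate C + crate A + crate B + crate F: weight 8 + 2 + 13 + 5 + 6 = 34 ≤ 41, value 13 + 16 + 9 + 11 + 6 = 55.
crate D + crate H + crate C + crate B + crate F: weight 8 + 13 + 2 + 5 + 6 = 34 ≤ 41, value 13 + 8 + 16 + 11 + 6 = 54.
Best is crate D, crate H, crate C, crate A, and crate B with total value 57.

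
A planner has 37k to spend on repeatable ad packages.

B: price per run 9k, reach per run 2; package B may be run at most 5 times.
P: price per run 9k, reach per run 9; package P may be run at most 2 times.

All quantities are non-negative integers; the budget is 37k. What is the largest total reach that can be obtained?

22

This is a bounded integer knapsack.
1×B and 2×P: price 27 ≤ 37, reach 1·2 + 2·9 = 20.
2×B and 2×P: price 36 ≤ 37, reach 2·2 + 2·9 = 22.
Best is 22.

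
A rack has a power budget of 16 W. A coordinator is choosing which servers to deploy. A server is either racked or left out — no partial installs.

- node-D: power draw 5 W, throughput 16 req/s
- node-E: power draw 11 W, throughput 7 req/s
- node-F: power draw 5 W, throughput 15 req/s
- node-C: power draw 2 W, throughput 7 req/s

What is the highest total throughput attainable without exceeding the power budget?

This is a 0-1 knapsack instance.
node-D + node-F + node-C: power draw 5 + 5 + 2 = 12 ≤ 16, throughput 16 + 15 + 7 = 38.
node-D + node-F: power draw 5 + 5 = 10 ≤ 16, throughput 16 + 15 = 31.
Best is node-D, node-F, and node-C with total throughput 38.

38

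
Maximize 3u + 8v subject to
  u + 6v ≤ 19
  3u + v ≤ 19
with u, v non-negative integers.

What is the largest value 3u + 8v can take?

The continuous relaxation peaks at (5.59, 2.24) with value 34.65; rounding to a feasible lattice point costs some objective.
(u,v)=(5,2): 1·5+6·2=17≤19, 3·5+1·2=17≤19, objective 31.
(u,v)=(4,2): 1·4+6·2=16≤19, 3·4+1·2=14≤19, objective 28.
The best lattice point is (5,2), giving 31.

31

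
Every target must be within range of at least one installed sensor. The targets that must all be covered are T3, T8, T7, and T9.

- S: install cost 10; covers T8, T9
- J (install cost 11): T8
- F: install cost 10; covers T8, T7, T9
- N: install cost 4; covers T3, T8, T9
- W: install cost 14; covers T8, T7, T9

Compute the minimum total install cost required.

This is an integer covering problem.
Choose F and N: together they cover T3, T8, T7, T9 — every target.
Total install cost: 10 + 4 = 14.
No cover costs less than 14.

14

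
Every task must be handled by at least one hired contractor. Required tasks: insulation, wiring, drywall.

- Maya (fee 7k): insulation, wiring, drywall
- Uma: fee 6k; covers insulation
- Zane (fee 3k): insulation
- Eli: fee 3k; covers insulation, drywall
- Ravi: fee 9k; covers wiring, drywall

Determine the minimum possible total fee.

7

This is an integer covering problem.
Maya alone covers insulation, wiring, drywall — every task.
Total fee: 7.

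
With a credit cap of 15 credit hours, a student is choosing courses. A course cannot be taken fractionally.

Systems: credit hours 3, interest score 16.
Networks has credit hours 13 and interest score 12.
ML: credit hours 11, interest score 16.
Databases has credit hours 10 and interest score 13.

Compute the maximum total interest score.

32

Allowing fractional choices, the relaxed optimum would be about 33.3, but courses are indivisible.
Systems + Databases: credit hours 3 + 10 = 13 ≤ 15, interest score 16 + 13 = 29.
Systems: credit hours 3 ≤ 15, interest score 16.
Systems + ML: credit hours 3 + 11 = 14 ≤ 15, interest score 16 + 16 = 32.
Best is Systems and ML with total interest score 32.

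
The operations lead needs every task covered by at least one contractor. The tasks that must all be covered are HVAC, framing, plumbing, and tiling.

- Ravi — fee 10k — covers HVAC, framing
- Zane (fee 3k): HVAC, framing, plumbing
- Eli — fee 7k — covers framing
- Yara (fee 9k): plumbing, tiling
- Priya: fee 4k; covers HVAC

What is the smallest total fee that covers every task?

12

Choose Zane and Yara: together they cover HVAC, framing, plumbing, tiling — every task.
Total fee: 3 + 9 = 12.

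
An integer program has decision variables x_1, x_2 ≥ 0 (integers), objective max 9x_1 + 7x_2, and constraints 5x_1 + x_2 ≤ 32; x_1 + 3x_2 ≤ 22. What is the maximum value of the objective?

(x_1,x_2)=(5,5): 5·5+1·5=30≤32, 1·5+3·5=20≤22, objective 80.
(x_1,x_2)=(4,6): 5·4+1·6=26≤32, 1·4+3·6=22≤22, objective 78.
No feasible integer point exceeds 80.

80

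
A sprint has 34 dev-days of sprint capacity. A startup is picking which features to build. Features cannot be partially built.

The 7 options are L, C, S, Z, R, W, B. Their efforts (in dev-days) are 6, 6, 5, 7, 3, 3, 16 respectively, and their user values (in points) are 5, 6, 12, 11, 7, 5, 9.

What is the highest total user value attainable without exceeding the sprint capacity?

46

S + Z + R + W + B: effort 5 + 7 + 3 + 3 + 16 = 34 ≤ 34, user value 12 + 11 + 7 + 5 + 9 = 44.
L + C + S + Z + R + W: effort 6 + 6 + 5 + 7 + 3 + 3 = 30 ≤ 34, user value 5 + 6 + 12 + 11 + 7 + 5 = 46.
C + S + Z + R + W: effort 6 + 5 + 7 + 3 + 3 = 24 ≤ 34, user value 6 + 12 + 11 + 7 + 5 = 41.
Best is L, C, S, Z, R, and W with total user value 46.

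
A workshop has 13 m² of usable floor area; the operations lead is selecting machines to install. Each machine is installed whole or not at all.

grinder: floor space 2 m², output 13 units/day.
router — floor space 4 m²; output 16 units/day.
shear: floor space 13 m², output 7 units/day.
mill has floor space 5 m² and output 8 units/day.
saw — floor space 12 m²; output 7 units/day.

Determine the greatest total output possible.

37

This is a 0-1 knapsack instance.
Take grinder, router, and mill: floor space 2 + 4 + 5 = 11 ≤ 13, output 13 + 16 + 8 = 37.
No other feasible combination does better.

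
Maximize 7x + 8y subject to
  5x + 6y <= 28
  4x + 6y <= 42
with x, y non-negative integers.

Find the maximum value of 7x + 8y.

38

(x,y)=(2,3): 5·2+6·3=28≤28, 4·2+6·3=26≤42, objective 38.
(x,y)=(3,2): 5·3+6·2=27≤28, 4·3+6·2=24≤42, objective 37.
Maximum is 38 at (x,y)=(2,3).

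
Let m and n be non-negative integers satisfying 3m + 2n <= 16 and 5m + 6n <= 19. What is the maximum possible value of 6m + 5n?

The continuous relaxation peaks at (3.8, 0) with value 22.80; rounding to a feasible lattice point costs some objective.
(m,n)=(3,0): 3·3+2·0=9≤16, 5·3+6·0=15≤19, objective 18.
(m,n)=(2,1): 3·2+2·1=8≤16, 5·2+6·1=16≤19, objective 17.
(m,n)=(2,0): 3·2+2·0=6≤16, 5·2+6·0=10≤19, objective 12.
Maximum is 18 at (m,n)=(3,0).

18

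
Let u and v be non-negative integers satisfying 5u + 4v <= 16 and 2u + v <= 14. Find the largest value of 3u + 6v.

24

(u,v)=(0,4): 5·0+4·4=16≤16, 2·0+1·4=4≤14, objective 24.
(u,v)=(0,3): 5·0+4·3=12≤16, 2·0+1·3=3≤14, objective 18.
Maximum is 24 at (u,v)=(0,4).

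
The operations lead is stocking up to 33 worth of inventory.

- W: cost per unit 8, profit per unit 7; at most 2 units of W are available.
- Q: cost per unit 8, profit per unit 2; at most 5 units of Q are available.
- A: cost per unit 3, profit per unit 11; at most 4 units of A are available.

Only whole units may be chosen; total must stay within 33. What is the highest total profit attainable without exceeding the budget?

This is a bounded integer knapsack.
A has the best ratio (11/3); taking only A gives at most 4×11 = 44 (stopped by the supply cap of 4).
Mixing does better — 2×W and 4×A: cost 28 ≤ 33, profit 2·7 + 4·11 = 58.

58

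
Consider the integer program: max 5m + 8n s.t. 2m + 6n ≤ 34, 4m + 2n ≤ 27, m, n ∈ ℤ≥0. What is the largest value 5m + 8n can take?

52

The continuous relaxation peaks at (4.7, 4.1) with value 56.30; rounding to a feasible lattice point costs some objective.
(m,n)=(4,4): 2·4+6·4=32≤34, 4·4+2·4=24≤27, objective 52.
(m,n)=(5,3): 2·5+6·3=28≤34, 4·5+2·3=26≤27, objective 49.
(m,n)=(3,4): 2·3+6·4=30≤34, 4·3+2·4=20≤27, objective 47.
No feasible integer point exceeds 52.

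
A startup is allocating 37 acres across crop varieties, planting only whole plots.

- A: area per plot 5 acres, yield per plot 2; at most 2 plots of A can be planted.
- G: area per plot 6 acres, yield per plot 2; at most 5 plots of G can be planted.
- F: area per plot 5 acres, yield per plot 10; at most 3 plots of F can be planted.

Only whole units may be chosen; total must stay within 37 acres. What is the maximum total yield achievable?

38

2×A, 2×G, and 3×F: area 37 ≤ 37, yield 2·2 + 2·2 + 3·10 = 38.
3×G and 3×F: area 33 ≤ 37, yield 3·2 + 3·10 = 36.
Best is 38.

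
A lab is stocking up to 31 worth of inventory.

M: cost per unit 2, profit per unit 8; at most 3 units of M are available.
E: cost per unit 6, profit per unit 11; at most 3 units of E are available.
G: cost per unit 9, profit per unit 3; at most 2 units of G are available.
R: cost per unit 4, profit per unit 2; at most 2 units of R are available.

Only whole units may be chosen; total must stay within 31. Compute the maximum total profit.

59

This is a bounded integer knapsack.
M has the best ratio (8/2); taking only M gives at most 3×8 = 24 (stopped by the supply cap of 3).
Mixing does better — 3×M, 3×E, and 1×R: cost 28 ≤ 31, profit 3·8 + 3·11 + 1·2 = 59.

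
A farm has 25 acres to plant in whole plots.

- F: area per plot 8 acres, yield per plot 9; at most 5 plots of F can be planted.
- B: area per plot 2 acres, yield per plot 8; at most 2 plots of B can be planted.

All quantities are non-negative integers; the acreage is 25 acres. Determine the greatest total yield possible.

34

Take 2×F and 2×B: area 20 ≤ 25, yield 2·9 + 2·8 = 34.
B has the best ratio (8/2) and is taken to its limit of 2; remaining capacity is filled optimally with the others.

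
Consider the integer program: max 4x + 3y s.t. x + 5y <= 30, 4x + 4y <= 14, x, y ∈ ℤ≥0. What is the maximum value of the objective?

12

(x,y)=(3,0): 1·3+5·0=3≤30, 4·3+4·0=12≤14, objective 12.
(x,y)=(2,1): 1·2+5·1=7≤30, 4·2+4·1=12≤14, objective 11.
(x,y)=(2,0): 1·2+5·0=2≤30, 4·2+4·0=8≤14, objective 8.
Maximum is 12 at (x,y)=(3,0).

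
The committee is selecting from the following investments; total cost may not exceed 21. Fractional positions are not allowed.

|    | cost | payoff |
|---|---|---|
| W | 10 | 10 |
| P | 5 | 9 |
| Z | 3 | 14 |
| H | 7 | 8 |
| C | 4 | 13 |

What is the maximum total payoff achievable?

P + Z + H + C: cost 5 + 3 + 7 + 4 = 19 ≤ 21, payoff 9 + 14 + 8 + 13 = 44.
W + Z + C: cost 10 + 3 + 4 = 17 ≤ 21, payoff 10 + 14 + 13 = 37.
P + Z + C: cost 5 + 3 + 4 = 12 ≤ 21, payoff 9 + 14 + 13 = 36.
Best is P, Z, H, and C with total payoff 44.

44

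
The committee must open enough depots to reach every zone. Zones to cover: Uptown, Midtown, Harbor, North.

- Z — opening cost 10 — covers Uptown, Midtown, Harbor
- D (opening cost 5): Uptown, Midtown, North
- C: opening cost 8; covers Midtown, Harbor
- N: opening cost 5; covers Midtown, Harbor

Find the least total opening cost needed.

Choose D and N: together they cover Uptown, Midtown, Harbor, North — every zone.
Total opening cost: 5 + 5 = 10.
No cover costs less than 10.

10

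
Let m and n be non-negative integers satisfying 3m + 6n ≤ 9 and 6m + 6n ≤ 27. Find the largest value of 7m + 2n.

21

(m,n)=(3,0): 3·3+6·0=9≤9, 6·3+6·0=18≤27, objective 21.
(m,n)=(2,0): 3·2+6·0=6≤9, 6·2+6·0=12≤27, objective 14.
Maximum is 21 at (m,n)=(3,0).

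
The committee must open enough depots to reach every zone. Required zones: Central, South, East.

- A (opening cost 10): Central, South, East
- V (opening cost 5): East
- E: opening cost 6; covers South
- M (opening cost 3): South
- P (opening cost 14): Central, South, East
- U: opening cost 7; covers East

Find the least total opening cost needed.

10

The greedy cost-per-new-zone heuristic would pick M and A for 13, but a cheaper cover exists.
A alone covers Central, South, East — every zone.
Total opening cost: 10.
No cover costs less than 10.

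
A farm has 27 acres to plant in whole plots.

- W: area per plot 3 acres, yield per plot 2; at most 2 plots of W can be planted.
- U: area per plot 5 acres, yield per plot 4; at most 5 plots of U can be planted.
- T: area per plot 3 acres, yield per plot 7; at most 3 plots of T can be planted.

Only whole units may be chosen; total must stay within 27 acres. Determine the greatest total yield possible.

T has the best ratio (7/3); taking only T gives at most 3×7 = 21 (stopped by the supply cap of 3).
Mixing does better — 1×W, 3×U, and 3×T: area 27 ≤ 27, yield 1·2 + 3·4 + 3·7 = 35.

35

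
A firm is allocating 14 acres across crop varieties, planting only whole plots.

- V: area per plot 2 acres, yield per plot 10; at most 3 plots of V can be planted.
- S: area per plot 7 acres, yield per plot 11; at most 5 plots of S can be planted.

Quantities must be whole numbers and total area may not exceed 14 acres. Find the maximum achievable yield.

Take 3×V and 1×S: area 13 ≤ 14, yield 3·10 + 1·11 = 41.
V has the best ratio (10/2) and is taken to its limit of 3; remaining capacity is filled optimally with the others.

41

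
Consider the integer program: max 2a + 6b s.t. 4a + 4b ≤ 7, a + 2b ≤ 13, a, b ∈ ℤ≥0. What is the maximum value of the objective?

6

(a,b)=(0,1): 4·0+4·1=4≤7, 1·0+2·1=2≤13, objective 6.
(a,b)=(1,0): 4·1+4·0=4≤7, 1·1+2·0=1≤13, objective 2.
(a,b)=(0,0): 4·0+4·0=0≤7, 1·0+2·0=0≤13, objective 0.
Maximum is 6 at (a,b)=(0,1).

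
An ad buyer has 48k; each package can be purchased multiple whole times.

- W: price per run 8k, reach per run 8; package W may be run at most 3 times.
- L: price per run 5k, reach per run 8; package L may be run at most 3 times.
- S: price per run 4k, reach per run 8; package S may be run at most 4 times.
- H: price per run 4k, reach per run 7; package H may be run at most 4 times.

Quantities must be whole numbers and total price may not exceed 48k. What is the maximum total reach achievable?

This is a bounded integer knapsack.
Take 3×L, 4×S, and 4×H: price 47 ≤ 48, reach 3·8 + 4·8 + 4·7 = 84.
S has the best ratio (8/4) and is taken to its limit of 4; remaining capacity is filled optimally with the others.

84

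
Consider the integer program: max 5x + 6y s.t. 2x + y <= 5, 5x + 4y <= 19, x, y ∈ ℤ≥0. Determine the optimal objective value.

Relaxing integrality, the LP optimum is 28.50 at (x,y) = (0, 4.75), which is not an integer point.
(x,y)=(0,4): 2·0+1·4=4≤5, 5·0+4·4=16≤19, objective 24.
(x,y)=(1,3): 2·1+1·3=5≤5, 5·1+4·3=17≤19, objective 23.
(x,y)=(0,3): 2·0+1·3=3≤5, 5·0+4·3=12≤19, objective 18.
The best lattice point is (0,4), giving 24.

24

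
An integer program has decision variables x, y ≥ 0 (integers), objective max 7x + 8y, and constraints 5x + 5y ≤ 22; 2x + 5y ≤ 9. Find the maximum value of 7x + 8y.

(x,y)=(4,0) is feasible, giving 28.
(x,y)=(3,0) is feasible, giving 21.
The best lattice point is (4,0), giving 28.

28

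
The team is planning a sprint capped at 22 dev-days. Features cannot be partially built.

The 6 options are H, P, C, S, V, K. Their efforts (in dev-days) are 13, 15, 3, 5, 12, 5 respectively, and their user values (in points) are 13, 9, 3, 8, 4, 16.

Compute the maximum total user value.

32

Allowing fractional choices, the relaxed optimum would be about 36.0, but features are indivisible.
H + C + K: effort 13 + 3 + 5 = 21 ≤ 22, user value 13 + 3 + 16 = 32.
S + V + K: effort 5 + 12 + 5 = 22 ≤ 22, user value 8 + 4 + 16 = 28.
H + K: effort 13 + 5 = 18 ≤ 22, user value 13 + 16 = 29.
Best is H, C, and K with total user value 32.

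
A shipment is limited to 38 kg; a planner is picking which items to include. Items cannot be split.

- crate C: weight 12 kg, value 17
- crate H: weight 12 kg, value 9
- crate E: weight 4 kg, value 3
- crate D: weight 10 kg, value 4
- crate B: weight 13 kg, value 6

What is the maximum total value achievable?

33

Allowing fractional choices, the relaxed optimum would be about 33.6, but items are indivisible.
crate C + crate H + crate E + crate D: weight 12 + 12 + 4 + 10 = 38 ≤ 38, value 17 + 9 + 3 + 4 = 33.
crate C + crate H + crate B: weight 12 + 12 + 13 = 37 ≤ 38, value 17 + 9 + 6 = 32.
Best is crate C, crate H, crate E, and crate D with total value 33.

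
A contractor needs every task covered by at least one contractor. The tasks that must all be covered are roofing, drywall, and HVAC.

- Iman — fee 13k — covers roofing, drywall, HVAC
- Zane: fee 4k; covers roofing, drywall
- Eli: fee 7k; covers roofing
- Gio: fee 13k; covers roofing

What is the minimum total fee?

13

This is an integer covering problem.
The greedy cost-per-new-task heuristic would pick Zane and Iman for 17, but a cheaper cover exists.
Iman alone covers roofing, drywall, HVAC — every task.
Total fee: 13.
No cover costs less than 13.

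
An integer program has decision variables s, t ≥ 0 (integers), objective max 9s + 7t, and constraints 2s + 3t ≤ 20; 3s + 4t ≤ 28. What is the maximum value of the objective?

81

Relaxing integrality, the LP optimum is 84.00 at (s,t) = (9.33, 0), which is not an integer point.
(s,t)=(9,0): 2·9+3·0=18≤20, 3·9+4·0=27≤28, objective 81.
(s,t)=(8,1): 2·8+3·1=19≤20, 3·8+4·1=28≤28, objective 79.
(s,t)=(8,0): 2·8+3·0=16≤20, 3·8+4·0=24≤28, objective 72.
No feasible integer point exceeds 81.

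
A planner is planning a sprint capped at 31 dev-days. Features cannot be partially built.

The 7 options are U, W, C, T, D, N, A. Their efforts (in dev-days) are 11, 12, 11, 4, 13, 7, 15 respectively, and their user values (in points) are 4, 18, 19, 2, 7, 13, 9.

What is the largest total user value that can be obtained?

This is a 0-1 knapsack instance.
Allowing fractional choices, the relaxed optimum would be about 50.6, but features are indivisible.
W + C + N: effort 12 + 11 + 7 = 30 ≤ 31, user value 18 + 19 + 13 = 50.
W + C + T: effort 12 + 11 + 4 = 27 ≤ 31, user value 18 + 19 + 2 = 39.
Best is W, C, and N with total user value 50.

50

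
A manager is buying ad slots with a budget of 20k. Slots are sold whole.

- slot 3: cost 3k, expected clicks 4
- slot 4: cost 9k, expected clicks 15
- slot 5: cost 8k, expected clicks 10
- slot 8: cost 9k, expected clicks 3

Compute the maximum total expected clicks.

29

slot 4 + slot 5: cost 9 + 8 = 17 ≤ 20, expected clicks 15 + 10 = 25.
slot 3 + slot 4 + slot 5: cost 3 + 9 + 8 = 20 ≤ 20, expected clicks 4 + 15 + 10 = 29.
slot 3 + slot 4: cost 3 + 9 = 12 ≤ 20, expected clicks 4 + 15 = 19.
Best is slot 3, slot 4, and slot 5 with total expected clicks 29.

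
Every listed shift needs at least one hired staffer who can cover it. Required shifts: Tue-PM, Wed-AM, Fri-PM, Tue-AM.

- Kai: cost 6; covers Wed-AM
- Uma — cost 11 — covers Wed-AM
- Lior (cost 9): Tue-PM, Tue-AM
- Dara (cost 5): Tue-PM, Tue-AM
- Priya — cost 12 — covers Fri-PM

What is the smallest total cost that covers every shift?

This is an integer covering problem.
Choose Kai, Dara, and Priya: together they cover Tue-PM, Wed-AM, Fri-PM, Tue-AM — every shift.
Total cost: 6 + 5 + 12 = 23.
No cover costs less than 23.

23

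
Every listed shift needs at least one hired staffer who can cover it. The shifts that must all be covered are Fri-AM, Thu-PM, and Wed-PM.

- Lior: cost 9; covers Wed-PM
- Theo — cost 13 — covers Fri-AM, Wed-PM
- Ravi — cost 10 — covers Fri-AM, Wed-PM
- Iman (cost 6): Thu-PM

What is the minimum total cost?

Choose Ravi and Iman: together they cover Fri-AM, Thu-PM, Wed-PM — every shift.
Total cost: 10 + 6 = 16.
No cover costs less than 16.

16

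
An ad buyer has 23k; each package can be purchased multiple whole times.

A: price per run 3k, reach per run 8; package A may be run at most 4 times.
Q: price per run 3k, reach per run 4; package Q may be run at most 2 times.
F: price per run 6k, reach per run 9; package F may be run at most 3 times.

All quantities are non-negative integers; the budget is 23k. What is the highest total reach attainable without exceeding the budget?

Take 4×A, 1×Q, and 1×F: price 21 ≤ 23, reach 4·8 + 1·4 + 1·9 = 45.
A has the best ratio (8/3) and is taken to its limit of 4; remaining capacity is filled optimally with the others.

45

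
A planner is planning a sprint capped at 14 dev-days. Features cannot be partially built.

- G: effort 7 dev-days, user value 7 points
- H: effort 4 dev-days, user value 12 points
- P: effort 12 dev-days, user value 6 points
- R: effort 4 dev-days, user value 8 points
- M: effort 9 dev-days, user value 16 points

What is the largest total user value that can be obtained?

28

Treat it as a binary knapsack problem.
Allowing fractional choices, the relaxed optimum would be about 30.7, but features are indivisible.
H + M: effort 4 + 9 = 13 ≤ 14, user value 12 + 16 = 28.
R + M: effort 4 + 9 = 13 ≤ 14, user value 8 + 16 = 24.
Best is H and M with total user value 28.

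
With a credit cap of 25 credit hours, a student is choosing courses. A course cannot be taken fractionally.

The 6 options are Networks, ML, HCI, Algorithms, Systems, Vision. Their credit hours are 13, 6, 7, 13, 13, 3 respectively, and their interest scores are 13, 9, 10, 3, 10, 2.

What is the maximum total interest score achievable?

Networks + HCI + Vision: credit hours 13 + 7 + 3 = 23 ≤ 25, interest score 13 + 10 + 2 = 25.
Networks + ML + Vision: credit hours 13 + 6 + 3 = 22 ≤ 25, interest score 13 + 9 + 2 = 24.
Networks + HCI: credit hours 13 + 7 = 20 ≤ 25, interest score 13 + 10 = 23.
Best is Networks, HCI, and Vision with total interest score 25.

25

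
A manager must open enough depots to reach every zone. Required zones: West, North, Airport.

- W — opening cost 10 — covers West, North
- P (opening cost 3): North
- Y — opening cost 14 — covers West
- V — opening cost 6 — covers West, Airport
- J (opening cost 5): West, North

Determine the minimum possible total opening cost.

The greedy cost-per-new-zone heuristic would pick J and V for 11, but a cheaper cover exists.
Choose P and V: together they cover West, North, Airport — every zone.
Total opening cost: 3 + 6 = 9.
No cover costs less than 9.

9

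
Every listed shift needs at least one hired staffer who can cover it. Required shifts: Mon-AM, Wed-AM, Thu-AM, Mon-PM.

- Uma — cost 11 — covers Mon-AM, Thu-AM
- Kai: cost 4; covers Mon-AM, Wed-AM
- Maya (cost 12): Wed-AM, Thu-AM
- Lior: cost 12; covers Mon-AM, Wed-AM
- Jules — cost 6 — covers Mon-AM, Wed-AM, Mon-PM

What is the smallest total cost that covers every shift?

The greedy cost-per-new-shift heuristic would pick Kai, Jules, and Uma for 21, but a cheaper cover exists.
Choose Uma and Jules: together they cover Mon-AM, Wed-AM, Thu-AM, Mon-PM — every shift.
Total cost: 11 + 6 = 17.
No cover costs less than 17.

17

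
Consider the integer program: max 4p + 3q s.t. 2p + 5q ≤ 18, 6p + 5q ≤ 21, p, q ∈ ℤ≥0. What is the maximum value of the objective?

(p,q)=(1,3) is feasible, giving 13.
(p,q)=(3,0) is feasible, giving 12.
(p,q)=(2,1) is feasible, giving 11.
No feasible integer point exceeds 13.

13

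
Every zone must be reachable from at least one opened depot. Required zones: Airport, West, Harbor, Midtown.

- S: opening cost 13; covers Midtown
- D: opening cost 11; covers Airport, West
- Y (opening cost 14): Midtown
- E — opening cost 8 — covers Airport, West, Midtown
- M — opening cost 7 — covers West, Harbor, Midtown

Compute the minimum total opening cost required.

15

Choose E and M: together they cover Airport, West, Harbor, Midtown — every zone.
Total opening cost: 8 + 7 = 15.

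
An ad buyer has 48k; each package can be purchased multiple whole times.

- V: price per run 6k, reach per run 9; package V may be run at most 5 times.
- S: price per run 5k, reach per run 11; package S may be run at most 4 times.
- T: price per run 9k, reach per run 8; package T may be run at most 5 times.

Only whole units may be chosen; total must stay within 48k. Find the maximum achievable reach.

Take 4×V and 4×S: price 44 ≤ 48, reach 4·9 + 4·11 = 80.
S has the best ratio (11/5) and is taken to its limit of 4; remaining capacity is filled optimally with the others.

80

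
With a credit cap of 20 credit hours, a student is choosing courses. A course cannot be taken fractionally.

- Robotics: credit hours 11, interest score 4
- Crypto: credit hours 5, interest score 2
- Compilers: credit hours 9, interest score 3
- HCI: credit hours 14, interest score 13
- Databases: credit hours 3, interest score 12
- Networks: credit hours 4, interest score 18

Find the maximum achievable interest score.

34

Robotics + Databases + Networks: credit hours 11 + 3 + 4 = 18 ≤ 20, interest score 4 + 12 + 18 = 34.
Compilers + Databases + Networks: credit hours 9 + 3 + 4 = 16 ≤ 20, interest score 3 + 12 + 18 = 33.
Best is Robotics, Databases, and Networks with total interest score 34.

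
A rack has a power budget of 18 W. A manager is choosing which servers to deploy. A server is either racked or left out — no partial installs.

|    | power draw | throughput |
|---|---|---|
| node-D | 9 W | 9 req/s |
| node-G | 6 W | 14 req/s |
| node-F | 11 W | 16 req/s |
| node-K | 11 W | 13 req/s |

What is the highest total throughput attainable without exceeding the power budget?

30

Take node-G and node-F: power draw 6 + 11 = 17 ≤ 18, throughput 14 + 16 = 30.
No other feasible combination does better.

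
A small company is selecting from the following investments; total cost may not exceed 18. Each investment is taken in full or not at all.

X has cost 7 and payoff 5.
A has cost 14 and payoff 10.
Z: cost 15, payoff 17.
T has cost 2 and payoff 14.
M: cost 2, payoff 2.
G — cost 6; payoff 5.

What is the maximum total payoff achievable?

Allowing fractional choices, the relaxed optimum would be about 32.0, but investments are indivisible.
Z + T: cost 15 + 2 = 17 ≤ 18, payoff 17 + 14 = 31.
A + T + M: cost 14 + 2 + 2 = 18 ≤ 18, payoff 10 + 14 + 2 = 26.
X + T + M + G: cost 7 + 2 + 2 + 6 = 17 ≤ 18, payoff 5 + 14 + 2 + 5 = 26.
Best is Z and T with total payoff 31.

31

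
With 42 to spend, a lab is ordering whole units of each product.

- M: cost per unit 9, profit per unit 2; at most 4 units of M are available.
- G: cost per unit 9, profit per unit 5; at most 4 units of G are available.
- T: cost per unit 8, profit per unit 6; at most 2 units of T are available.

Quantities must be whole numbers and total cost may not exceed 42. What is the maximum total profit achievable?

2×G and 2×T: cost 34 ≤ 42, profit 2·5 + 2·6 = 22.
3×G and 1×T: cost 35 ≤ 42, profit 3·5 + 1·6 = 21.
Best is 22.

22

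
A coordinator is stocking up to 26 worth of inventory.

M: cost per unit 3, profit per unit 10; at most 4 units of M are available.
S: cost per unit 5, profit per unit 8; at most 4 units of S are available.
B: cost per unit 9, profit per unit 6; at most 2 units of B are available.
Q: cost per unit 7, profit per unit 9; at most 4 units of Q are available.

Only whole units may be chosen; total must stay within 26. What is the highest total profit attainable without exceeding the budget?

58

This is a bounded integer knapsack.
M has the best ratio (10/3); taking only M gives at most 4×10 = 40 (stopped by the supply cap of 4).
Mixing does better — 4×M and 2×Q: cost 26 ≤ 26, profit 4·10 + 2·9 = 58.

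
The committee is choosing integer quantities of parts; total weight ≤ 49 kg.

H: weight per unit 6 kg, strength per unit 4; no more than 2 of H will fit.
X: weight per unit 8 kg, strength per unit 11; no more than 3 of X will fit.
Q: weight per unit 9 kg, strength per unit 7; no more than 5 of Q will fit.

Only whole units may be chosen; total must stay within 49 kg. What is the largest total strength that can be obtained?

X has the best ratio (11/8); taking only X gives at most 3×11 = 33 (stopped by the supply cap of 3).
Mixing does better — 1×H, 3×X, and 2×Q: weight 48 ≤ 49, strength 1·4 + 3·11 + 2·7 = 51.

51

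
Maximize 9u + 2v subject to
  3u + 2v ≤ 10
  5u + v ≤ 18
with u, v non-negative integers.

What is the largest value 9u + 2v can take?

27

(u,v)=(3,0): 3·3+2·0=9≤10, 5·3+1·0=15≤18, objective 27.
(u,v)=(2,1): 3·2+2·1=8≤10, 5·2+1·1=11≤18, objective 20.
(u,v)=(2,0): 3·2+2·0=6≤10, 5·2+1·0=10≤18, objective 18.
No feasible integer point exceeds 27.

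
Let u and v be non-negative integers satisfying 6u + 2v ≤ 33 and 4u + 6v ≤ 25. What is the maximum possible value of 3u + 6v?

(u,v)=(0,4): 6·0+2·4=8≤33, 4·0+6·4=24≤25, objective 24.
(u,v)=(1,3): 6·1+2·3=12≤33, 4·1+6·3=22≤25, objective 21.
(u,v)=(0,3): 6·0+2·3=6≤33, 4·0+6·3=18≤25, objective 18.
Maximum is 24 at (u,v)=(0,4).

24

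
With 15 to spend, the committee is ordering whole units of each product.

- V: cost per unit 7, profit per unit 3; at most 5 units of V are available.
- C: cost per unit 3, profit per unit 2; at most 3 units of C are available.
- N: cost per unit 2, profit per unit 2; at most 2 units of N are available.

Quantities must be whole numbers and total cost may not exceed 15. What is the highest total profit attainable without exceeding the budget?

1×V, 1×C, and 2×N: cost 14 ≤ 15, profit 1·3 + 1·2 + 2·2 = 9.
3×C and 2×N: cost 13 ≤ 15, profit 3·2 + 2·2 = 10.
Best is 10.

10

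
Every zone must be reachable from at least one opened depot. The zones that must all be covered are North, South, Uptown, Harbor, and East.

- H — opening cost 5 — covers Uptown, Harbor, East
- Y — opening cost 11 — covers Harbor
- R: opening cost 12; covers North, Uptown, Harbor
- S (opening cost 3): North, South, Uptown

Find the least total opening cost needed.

8

Choose H and S: together they cover North, South, Uptown, Harbor, East — every zone.
Total opening cost: 5 + 3 = 8.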